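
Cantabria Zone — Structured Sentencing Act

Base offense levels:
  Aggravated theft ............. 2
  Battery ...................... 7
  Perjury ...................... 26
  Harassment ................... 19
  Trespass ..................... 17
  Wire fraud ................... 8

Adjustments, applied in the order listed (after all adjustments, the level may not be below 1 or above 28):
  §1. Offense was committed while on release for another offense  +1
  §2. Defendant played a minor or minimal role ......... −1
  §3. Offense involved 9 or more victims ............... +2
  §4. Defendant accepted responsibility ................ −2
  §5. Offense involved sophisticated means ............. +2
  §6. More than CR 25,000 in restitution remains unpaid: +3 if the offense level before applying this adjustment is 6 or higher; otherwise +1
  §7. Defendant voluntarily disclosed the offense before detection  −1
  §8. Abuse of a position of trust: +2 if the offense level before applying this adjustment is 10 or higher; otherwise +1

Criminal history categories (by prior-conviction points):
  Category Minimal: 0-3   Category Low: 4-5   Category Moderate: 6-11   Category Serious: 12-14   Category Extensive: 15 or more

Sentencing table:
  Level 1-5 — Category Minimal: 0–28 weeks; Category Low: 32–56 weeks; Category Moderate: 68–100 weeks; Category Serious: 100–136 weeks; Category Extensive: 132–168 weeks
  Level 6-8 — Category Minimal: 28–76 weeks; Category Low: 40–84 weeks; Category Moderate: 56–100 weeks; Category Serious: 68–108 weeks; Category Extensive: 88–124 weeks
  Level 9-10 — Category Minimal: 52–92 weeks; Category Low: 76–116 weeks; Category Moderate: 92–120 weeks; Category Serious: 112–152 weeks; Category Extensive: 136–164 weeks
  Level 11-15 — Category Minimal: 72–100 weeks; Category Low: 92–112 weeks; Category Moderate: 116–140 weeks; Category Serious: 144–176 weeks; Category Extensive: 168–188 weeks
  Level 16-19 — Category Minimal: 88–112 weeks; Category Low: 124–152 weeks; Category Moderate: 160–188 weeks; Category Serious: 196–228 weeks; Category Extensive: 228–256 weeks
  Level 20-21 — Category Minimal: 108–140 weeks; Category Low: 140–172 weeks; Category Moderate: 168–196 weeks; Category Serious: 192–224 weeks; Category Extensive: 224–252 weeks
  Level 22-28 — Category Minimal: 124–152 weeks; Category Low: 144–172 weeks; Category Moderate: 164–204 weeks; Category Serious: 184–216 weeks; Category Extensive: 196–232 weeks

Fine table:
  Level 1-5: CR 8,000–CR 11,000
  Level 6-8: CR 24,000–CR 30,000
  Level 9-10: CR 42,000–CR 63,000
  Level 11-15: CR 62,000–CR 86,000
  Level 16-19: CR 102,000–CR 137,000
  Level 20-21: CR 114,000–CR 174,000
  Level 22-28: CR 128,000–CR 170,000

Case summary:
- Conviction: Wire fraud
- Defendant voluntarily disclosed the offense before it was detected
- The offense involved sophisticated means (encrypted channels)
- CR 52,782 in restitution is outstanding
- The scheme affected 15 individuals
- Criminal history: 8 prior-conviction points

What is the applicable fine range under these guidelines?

CR 62,000–CR 86,000

Base offense level for wire fraud: 8.
§3 applies: 8 + 2 = 10.
§4 does not apply.
§5 applies: 10 + 2 = 12.
§6 applies (level before this adjustment is 12 ≥ 6, so +3): 12 + 3 = 15.
§7 applies: 15 − 1 = 14.
Final offense level: 14.
Level 14 falls in the 11-15 band.
Fine table: Level 11-15 → CR 62,000–CR 86,000.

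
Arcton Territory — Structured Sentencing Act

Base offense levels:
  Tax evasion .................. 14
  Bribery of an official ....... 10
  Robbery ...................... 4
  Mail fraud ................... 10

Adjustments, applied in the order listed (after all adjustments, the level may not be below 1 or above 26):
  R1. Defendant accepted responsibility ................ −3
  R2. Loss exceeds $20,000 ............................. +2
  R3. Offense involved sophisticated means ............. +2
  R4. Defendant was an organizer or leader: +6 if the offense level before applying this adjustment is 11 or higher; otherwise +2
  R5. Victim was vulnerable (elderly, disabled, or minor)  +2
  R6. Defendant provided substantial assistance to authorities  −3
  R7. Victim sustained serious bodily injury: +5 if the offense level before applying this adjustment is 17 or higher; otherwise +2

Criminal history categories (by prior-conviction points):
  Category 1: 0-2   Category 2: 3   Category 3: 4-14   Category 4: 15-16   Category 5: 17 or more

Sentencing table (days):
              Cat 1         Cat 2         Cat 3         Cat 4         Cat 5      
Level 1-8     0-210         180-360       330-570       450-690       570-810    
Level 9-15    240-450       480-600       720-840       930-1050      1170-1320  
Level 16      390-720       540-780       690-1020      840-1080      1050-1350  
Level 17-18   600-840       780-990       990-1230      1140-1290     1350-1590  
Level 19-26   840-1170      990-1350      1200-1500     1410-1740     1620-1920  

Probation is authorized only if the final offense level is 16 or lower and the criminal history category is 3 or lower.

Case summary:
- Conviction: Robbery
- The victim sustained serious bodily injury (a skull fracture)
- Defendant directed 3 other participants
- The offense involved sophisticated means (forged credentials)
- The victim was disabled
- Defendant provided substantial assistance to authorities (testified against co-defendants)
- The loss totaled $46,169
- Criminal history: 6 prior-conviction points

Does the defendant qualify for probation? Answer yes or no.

Yes

Base offense level for robbery: 4.
R1 does not apply.
R2 applies: 4 + 2 = 6.
R3 applies: 6 + 2 = 8.
R4 applies (level before this adjustment is 8 < 11, so +2): 8 + 2 = 10.
R5 applies: 10 + 2 = 12.
R6 applies: 12 − 3 = 9.
R7 applies (level before this adjustment is 9 < 17, so +2): 9 + 2 = 11.
Final offense level: 11.
Criminal history: 6 prior points → Category 3 (4-14).
Level 11 falls in the 9-15 band.
Grid: Level 9-15 × Category 3 = 720-840 days.
Probation check: level 11 ≤ 16 and category 3 ≤ 3 → eligible.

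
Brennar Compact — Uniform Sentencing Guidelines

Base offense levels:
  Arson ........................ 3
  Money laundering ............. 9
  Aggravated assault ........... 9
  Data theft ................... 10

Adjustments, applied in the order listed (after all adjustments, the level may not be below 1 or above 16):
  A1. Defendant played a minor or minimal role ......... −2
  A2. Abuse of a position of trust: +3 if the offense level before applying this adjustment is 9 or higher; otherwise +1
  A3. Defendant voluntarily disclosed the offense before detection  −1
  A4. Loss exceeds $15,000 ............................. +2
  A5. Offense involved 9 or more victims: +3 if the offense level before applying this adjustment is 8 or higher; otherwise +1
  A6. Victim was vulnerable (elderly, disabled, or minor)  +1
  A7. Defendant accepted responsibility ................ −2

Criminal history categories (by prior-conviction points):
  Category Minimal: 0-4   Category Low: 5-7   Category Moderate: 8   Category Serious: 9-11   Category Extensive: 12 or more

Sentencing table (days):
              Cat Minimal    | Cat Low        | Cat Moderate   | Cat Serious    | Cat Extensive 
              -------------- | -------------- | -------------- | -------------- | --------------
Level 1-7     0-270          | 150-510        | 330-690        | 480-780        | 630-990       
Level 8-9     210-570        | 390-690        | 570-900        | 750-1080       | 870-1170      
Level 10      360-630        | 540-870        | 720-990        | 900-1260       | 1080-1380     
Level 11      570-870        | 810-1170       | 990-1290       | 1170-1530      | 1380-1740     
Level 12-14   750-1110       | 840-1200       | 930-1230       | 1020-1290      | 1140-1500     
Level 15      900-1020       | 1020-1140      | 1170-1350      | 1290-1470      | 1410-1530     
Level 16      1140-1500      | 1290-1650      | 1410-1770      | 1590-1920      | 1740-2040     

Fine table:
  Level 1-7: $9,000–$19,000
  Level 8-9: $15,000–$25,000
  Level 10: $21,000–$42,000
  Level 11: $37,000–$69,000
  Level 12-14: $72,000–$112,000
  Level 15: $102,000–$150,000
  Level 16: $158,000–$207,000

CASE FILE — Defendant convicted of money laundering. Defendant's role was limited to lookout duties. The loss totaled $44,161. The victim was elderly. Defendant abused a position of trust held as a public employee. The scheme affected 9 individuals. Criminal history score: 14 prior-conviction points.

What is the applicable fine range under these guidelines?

$72,000–$112,000

Base offense level for money laundering: 9.
A1 applies: 9 − 2 = 7.
A2 applies (level before this adjustment is 7 < 9, so +1): 7 + 1 = 8.
A3 does not apply.
A4 applies: 8 + 2 = 10.
A5 applies (level before this adjustment is 10 ≥ 8, so +3): 10 + 3 = 13.
A6 applies: 13 + 1 = 14.
Final offense level: 14.
Level 14 falls in the 12-14 band.
Fine table: Level 12-14 → $72,000–$112,000.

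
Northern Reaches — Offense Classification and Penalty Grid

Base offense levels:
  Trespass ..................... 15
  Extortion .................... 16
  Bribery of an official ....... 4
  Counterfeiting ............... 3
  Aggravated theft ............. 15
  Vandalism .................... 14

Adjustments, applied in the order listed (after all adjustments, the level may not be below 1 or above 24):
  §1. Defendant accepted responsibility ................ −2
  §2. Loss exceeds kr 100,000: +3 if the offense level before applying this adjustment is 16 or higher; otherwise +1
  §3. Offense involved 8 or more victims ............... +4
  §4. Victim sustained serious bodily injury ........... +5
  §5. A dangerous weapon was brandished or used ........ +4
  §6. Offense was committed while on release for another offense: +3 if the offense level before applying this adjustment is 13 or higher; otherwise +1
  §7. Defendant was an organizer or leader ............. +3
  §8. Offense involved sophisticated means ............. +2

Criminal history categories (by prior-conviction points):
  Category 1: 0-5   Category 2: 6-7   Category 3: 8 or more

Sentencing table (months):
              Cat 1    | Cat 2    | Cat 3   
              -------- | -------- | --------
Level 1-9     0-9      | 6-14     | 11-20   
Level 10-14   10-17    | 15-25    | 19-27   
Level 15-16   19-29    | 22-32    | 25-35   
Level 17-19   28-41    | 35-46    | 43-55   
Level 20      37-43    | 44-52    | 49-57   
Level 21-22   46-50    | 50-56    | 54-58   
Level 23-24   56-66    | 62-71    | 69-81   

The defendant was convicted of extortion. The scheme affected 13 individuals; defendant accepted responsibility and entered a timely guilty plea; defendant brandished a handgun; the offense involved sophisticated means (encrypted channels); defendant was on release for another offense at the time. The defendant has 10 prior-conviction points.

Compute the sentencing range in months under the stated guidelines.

Base offense level for extortion: 16.
§1 applies: 16 − 2 = 14.
§3 applies: 14 + 4 = 18.
§4 does not apply.
§5 applies: 18 + 4 = 22.
§6 applies (level before this adjustment is 22 ≥ 13, so +3): 22 + 3 = 25.
§7 does not apply.
§8 applies: 25 + 2 = 27.
Level 27 exceeds the maximum of 24; capped at 24.
Final offense level: 24.
Criminal history: 10 prior points → Category 3 (8+).
Level 24 falls in the 23-24 band.
Grid: Level 23-24 × Category 3 = 69-81 months.

69-81 months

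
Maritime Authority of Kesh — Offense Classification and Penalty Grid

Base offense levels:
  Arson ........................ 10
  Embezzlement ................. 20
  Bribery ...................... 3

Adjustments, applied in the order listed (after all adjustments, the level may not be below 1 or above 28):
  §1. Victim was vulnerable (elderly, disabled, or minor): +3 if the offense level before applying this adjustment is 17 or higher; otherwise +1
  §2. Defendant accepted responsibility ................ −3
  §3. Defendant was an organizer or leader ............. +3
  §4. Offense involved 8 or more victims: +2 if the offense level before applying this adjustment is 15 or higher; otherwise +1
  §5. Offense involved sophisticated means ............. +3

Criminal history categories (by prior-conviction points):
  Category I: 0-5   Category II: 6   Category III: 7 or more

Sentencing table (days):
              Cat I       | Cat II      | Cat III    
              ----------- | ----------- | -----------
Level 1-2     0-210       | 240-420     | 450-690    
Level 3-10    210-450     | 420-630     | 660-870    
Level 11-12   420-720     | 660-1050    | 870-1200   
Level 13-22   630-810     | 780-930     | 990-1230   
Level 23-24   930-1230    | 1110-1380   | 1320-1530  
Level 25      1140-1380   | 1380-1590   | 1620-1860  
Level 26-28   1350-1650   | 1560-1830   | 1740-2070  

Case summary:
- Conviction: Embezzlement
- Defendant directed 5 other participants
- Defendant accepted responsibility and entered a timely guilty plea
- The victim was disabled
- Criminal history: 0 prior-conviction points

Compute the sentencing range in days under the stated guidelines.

930-1230 days

Base offense level for embezzlement: 20.
§1 applies (level before this adjustment is 20 ≥ 17, so +3): 20 + 3 = 23.
§2 applies: 23 − 3 = 20.
§3 applies: 20 + 3 = 23.
§5 does not apply.
Final offense level: 23.
Criminal history: 0 prior points → Category I (0-5).
Level 23 falls in the 23-24 band.
Grid: Level 23-24 × Category I = 930-1230 days.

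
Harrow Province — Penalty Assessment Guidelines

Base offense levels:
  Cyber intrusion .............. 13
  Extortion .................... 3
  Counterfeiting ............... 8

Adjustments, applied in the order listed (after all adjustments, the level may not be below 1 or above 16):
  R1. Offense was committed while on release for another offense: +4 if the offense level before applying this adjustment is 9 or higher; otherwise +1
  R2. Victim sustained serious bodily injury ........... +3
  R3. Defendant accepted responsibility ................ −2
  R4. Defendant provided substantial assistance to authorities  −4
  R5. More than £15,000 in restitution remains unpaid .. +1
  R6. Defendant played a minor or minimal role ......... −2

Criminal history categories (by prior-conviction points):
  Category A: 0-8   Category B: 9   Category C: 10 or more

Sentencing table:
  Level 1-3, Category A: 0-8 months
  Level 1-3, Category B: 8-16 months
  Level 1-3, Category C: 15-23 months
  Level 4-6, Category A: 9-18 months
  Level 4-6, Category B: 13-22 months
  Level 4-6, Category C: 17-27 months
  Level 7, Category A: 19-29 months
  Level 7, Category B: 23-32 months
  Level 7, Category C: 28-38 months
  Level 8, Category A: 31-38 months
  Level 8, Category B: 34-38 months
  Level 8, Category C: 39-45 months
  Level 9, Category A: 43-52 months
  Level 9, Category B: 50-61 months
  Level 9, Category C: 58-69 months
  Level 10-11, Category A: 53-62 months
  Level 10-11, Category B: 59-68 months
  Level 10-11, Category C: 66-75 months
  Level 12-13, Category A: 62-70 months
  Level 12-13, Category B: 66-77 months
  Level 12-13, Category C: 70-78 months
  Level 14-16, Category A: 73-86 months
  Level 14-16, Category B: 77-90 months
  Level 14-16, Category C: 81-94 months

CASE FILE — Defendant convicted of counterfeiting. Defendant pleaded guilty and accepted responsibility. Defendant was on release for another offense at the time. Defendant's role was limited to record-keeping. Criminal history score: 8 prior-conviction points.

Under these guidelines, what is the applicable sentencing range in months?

9-18 months

Base offense level for counterfeiting: 8.
R1 applies (level before this adjustment is 8 < 9, so +1): 8 + 1 = 9.
R2 does not apply.
R3 applies: 9 − 2 = 7.
R6 applies: 7 − 2 = 5.
Final offense level: 5.
Criminal history: 8 prior points → Category A (0-8).
Level 5 falls in the 4-6 band.
Grid: Level 4-6 × Category A = 9-18 months.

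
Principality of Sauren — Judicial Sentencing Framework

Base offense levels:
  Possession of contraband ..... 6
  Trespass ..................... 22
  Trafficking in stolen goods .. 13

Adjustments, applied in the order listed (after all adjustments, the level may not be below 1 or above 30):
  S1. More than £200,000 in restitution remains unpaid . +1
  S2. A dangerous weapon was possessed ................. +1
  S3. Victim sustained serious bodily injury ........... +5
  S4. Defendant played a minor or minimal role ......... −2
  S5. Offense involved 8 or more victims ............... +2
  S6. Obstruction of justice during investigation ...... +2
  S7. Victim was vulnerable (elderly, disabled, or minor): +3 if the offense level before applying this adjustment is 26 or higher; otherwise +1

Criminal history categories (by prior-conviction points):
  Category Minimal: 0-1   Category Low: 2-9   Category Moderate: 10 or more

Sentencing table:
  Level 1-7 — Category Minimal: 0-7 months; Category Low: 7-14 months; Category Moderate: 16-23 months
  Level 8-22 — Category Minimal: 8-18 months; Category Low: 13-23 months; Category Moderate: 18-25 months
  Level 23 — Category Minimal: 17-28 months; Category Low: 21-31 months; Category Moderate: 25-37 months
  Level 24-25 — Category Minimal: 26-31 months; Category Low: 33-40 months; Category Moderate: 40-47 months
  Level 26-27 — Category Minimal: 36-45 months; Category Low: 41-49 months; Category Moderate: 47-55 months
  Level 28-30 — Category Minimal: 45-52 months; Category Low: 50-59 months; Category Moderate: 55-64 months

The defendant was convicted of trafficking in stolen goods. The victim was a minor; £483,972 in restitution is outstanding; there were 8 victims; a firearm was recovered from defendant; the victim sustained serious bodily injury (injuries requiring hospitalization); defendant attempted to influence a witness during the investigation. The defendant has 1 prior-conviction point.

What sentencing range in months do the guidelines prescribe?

Base offense level for trafficking in stolen goods: 13.
S1 applies: 13 + 1 = 14.
S2 applies: 14 + 1 = 15.
S3 applies: 15 + 5 = 20.
S5 applies: 20 + 2 = 22.
S6 applies: 22 + 2 = 24.
S7 applies (level before this adjustment is 24 < 26, so +1): 24 + 1 = 25.
Final offense level: 25.
Criminal history: 1 prior point → Category Minimal (0-1).
Level 25 falls in the 24-25 band.
Grid: Level 24-25 × Category Minimal = 26-31 months.

26-31 months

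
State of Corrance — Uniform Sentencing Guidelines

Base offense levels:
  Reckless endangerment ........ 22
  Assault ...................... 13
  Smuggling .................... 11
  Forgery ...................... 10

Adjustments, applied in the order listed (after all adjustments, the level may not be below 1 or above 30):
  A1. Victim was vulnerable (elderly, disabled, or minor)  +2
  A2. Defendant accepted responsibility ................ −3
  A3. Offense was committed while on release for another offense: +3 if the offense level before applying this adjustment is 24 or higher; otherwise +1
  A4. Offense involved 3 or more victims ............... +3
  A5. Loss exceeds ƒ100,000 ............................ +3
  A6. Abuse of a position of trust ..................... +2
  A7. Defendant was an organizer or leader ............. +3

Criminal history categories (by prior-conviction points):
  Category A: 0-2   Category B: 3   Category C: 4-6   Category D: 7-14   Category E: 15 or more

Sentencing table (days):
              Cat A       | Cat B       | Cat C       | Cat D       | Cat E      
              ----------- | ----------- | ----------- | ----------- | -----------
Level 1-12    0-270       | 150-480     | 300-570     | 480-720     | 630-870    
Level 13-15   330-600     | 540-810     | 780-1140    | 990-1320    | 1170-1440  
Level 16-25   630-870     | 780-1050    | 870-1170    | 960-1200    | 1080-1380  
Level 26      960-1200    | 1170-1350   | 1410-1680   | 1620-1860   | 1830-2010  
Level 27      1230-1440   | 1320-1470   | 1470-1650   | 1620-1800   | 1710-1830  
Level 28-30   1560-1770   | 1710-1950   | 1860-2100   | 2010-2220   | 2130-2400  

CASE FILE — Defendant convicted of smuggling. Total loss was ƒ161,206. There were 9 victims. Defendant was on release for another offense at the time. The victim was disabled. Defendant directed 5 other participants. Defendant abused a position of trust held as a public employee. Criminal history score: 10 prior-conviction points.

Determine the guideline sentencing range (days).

Base offense level for smuggling: 11.
A1 applies: 11 + 2 = 13.
A2 does not apply.
A3 applies (level before this adjustment is 13 < 24, so +1): 13 + 1 = 14.
A4 applies: 14 + 3 = 17.
A5 applies: 17 + 3 = 20.
A6 applies: 20 + 2 = 22.
A7 applies: 22 + 3 = 25.
Final offense level: 25.
Criminal history: 10 prior points → Category D (7-14).
Level 25 falls in the 16-25 band.
Grid: Level 16-25 × Category D = 960-1200 days.

960-1200 days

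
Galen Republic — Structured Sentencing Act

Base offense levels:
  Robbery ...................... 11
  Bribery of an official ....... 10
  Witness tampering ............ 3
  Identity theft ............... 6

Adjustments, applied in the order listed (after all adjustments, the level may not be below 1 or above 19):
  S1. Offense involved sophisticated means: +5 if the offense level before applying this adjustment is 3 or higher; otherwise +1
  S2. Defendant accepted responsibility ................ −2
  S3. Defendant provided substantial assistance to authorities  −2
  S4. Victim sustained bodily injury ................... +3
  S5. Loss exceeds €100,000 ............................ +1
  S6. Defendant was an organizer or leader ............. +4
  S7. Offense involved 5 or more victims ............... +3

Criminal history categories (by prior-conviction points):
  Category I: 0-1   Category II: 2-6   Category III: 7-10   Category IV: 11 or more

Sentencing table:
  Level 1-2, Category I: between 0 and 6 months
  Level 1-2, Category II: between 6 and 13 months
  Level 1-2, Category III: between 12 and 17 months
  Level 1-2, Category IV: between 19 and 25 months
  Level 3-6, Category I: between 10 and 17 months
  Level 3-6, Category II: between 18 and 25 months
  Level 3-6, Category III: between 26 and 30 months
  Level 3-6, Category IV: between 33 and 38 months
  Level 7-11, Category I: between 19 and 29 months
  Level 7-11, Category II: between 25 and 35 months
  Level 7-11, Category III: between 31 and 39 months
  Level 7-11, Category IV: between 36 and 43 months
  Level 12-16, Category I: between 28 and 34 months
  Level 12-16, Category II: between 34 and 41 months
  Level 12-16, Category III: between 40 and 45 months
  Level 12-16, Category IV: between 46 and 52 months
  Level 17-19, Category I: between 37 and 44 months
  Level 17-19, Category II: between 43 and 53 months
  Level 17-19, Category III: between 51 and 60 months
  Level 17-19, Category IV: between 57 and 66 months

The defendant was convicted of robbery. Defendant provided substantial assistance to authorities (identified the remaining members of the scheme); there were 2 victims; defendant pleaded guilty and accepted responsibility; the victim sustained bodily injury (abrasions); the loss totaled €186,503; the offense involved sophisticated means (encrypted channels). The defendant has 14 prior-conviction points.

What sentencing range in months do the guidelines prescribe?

46-52 months

Base offense level for robbery: 11.
S1 applies (level before this adjustment is 11 ≥ 3, so +5): 11 + 5 = 16.
S2 applies: 16 − 2 = 14.
S3 applies: 14 − 2 = 12.
S4 applies: 12 + 3 = 15.
S5 applies: 15 + 1 = 16.
Final offense level: 16.
Criminal history: 14 prior points → Category IV (11+).
Level 16 falls in the 12-16 band.
Grid: Level 12-16 × Category IV = 46-52 months.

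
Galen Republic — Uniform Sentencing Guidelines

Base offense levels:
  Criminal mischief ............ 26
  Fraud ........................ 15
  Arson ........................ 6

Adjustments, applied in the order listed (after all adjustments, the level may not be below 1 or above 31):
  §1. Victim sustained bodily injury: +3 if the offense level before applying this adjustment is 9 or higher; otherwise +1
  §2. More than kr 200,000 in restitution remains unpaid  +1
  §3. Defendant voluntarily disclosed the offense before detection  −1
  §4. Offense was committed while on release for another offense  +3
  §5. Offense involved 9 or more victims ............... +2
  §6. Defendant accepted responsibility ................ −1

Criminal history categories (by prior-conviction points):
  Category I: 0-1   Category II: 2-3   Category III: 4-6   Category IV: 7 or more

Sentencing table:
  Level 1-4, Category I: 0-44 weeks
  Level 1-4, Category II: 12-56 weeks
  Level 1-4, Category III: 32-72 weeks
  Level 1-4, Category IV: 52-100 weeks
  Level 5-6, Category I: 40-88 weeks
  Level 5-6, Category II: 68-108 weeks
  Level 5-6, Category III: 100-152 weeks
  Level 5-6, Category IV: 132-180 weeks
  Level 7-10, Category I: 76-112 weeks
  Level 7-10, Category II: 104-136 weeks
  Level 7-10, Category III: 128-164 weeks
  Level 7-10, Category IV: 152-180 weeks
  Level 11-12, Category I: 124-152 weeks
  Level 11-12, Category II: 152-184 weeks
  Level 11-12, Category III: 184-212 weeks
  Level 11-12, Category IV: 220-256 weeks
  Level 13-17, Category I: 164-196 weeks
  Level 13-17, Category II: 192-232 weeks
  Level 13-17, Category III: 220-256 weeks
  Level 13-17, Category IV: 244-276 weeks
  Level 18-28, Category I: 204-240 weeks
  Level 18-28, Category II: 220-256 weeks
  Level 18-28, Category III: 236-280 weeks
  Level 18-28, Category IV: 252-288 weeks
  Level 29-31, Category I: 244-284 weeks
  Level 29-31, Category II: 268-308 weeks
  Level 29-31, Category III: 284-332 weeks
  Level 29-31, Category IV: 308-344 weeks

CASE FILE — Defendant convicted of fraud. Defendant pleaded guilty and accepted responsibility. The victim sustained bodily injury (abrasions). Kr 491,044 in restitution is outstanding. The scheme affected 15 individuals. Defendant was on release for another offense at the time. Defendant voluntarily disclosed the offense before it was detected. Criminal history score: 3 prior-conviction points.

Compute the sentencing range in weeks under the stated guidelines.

220-256 weeks

Base offense level for fraud: 15.
§1 applies (level before this adjustment is 15 ≥ 9, so +3): 15 + 3 = 18.
§2 applies: 18 + 1 = 19.
§3 applies: 19 − 1 = 18.
§4 applies: 18 + 3 = 21.
§5 applies: 21 + 2 = 23.
§6 applies: 23 − 1 = 22.
Final offense level: 22.
Criminal history: 3 prior points → Category II (2-3).
Level 22 falls in the 18-28 band.
Grid: Level 18-28 × Category II = 220-256 weeks.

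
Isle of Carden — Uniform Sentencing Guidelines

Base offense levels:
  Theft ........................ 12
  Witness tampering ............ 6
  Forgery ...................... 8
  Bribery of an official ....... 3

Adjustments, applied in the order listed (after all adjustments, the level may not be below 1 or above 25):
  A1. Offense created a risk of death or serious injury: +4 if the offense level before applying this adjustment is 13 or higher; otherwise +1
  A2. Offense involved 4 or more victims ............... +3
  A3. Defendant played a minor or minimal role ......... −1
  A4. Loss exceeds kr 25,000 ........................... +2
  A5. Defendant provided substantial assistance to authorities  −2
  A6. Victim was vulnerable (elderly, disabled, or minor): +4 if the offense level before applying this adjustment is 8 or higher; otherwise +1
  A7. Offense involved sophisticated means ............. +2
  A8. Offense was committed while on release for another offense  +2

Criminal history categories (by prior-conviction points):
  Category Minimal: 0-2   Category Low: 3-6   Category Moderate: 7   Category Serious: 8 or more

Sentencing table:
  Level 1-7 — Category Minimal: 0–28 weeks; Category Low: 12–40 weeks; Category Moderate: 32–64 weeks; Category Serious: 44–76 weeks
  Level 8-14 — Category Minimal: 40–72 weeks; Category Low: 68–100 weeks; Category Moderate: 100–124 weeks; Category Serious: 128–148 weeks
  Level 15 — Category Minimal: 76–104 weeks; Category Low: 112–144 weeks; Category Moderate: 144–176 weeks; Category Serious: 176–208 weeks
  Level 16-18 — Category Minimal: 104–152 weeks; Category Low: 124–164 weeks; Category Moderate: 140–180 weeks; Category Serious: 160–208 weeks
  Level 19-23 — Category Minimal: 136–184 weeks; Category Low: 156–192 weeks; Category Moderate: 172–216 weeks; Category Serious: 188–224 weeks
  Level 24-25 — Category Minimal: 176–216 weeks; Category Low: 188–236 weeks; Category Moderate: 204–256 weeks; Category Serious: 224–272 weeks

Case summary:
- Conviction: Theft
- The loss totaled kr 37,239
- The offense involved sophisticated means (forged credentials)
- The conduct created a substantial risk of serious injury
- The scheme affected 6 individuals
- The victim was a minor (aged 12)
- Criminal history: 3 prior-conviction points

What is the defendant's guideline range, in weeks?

Base offense level for theft: 12.
A1 applies (level before this adjustment is 12 < 13, so +1): 12 + 1 = 13.
A2 applies: 13 + 3 = 16.
A4 applies: 16 + 2 = 18.
A6 applies (level before this adjustment is 18 ≥ 8, so +4): 18 + 4 = 22.
A7 applies: 22 + 2 = 24.
Final offense level: 24.
Criminal history: 3 prior points → Category Low (3-6).
Level 24 falls in the 24-25 band.
Grid: Level 24-25 × Category Low = 188-236 weeks.

188-236 weeks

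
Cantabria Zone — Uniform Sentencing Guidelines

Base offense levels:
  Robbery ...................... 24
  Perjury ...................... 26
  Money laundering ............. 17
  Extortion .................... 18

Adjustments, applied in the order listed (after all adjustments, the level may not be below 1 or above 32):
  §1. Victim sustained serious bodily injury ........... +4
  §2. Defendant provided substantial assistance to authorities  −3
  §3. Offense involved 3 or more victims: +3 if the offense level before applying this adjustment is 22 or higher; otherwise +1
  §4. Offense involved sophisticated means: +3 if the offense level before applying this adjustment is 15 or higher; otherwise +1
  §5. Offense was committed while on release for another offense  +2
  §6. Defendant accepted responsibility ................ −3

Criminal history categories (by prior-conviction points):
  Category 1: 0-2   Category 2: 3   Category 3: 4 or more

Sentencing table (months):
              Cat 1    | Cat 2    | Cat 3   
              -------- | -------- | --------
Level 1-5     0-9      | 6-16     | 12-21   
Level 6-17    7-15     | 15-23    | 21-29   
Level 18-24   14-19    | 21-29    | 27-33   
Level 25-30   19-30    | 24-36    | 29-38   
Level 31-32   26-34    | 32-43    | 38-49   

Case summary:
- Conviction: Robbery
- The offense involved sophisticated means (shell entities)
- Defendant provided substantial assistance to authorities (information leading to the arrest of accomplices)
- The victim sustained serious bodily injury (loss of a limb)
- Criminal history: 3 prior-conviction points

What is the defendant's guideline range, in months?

Base offense level for robbery: 24.
§1 applies: 24 + 4 = 28.
§2 applies: 28 − 3 = 25.
§3 does not apply.
§4 applies (level before this adjustment is 25 ≥ 15, so +3): 25 + 3 = 28.
§5 does not apply.
§6 does not apply.
Final offense level: 28.
Criminal history: 3 prior points → Category 2 (3).
Level 28 falls in the 25-30 band.
Grid: Level 25-30 × Category 2 = 24-36 months.

24-36 months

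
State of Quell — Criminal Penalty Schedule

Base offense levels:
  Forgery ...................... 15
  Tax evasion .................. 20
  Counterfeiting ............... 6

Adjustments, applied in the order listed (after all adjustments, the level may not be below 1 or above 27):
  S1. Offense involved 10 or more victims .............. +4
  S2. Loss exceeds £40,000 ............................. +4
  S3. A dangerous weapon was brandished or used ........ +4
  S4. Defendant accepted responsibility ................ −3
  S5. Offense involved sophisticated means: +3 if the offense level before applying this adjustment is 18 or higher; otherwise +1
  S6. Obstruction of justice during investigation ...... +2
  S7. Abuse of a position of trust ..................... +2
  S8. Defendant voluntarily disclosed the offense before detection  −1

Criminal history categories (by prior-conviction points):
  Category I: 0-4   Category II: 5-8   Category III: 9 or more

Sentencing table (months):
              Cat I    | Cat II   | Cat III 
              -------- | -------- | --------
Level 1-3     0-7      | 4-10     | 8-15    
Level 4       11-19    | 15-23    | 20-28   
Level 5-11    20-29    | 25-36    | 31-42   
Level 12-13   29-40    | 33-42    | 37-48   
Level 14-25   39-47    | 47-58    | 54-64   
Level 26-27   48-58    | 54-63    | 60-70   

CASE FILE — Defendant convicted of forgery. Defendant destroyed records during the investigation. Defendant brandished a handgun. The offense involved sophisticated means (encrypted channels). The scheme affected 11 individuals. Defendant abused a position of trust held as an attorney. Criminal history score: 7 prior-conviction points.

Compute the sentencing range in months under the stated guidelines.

54-63 months

Base offense level for forgery: 15.
S1 applies: 15 + 4 = 19.
S2 does not apply.
S3 applies: 19 + 4 = 23.
S5 applies (level before this adjustment is 23 ≥ 18, so +3): 23 + 3 = 26.
S6 applies: 26 + 2 = 28.
S7 applies: 28 + 2 = 30.
S8 does not apply.
Level 30 exceeds the maximum of 27; capped at 27.
Final offense level: 27.
Criminal history: 7 prior points → Category II (5-8).
Level 27 falls in the 26-27 band.
Grid: Level 26-27 × Category II = 54-63 months.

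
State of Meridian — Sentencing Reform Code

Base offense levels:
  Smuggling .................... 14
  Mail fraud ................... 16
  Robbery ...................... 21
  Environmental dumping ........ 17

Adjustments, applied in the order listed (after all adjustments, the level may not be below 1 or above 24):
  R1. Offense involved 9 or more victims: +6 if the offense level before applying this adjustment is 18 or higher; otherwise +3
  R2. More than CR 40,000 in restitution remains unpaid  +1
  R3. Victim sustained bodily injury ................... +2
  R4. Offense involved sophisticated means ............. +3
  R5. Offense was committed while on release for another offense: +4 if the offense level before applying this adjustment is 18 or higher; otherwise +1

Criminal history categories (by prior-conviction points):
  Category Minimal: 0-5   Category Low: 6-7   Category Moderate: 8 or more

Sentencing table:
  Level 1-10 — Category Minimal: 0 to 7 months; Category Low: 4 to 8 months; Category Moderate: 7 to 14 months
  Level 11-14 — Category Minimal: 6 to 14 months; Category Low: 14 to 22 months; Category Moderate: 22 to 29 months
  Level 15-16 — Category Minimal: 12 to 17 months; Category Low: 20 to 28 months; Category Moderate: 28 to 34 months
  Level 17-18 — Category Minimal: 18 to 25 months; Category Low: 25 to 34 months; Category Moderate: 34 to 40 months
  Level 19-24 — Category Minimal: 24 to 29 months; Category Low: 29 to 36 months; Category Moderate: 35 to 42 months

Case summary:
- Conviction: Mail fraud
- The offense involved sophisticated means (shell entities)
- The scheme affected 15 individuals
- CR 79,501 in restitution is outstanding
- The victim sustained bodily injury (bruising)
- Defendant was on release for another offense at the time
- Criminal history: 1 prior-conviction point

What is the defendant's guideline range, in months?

24-29 months

Base offense level for mail fraud: 16.
R1 applies (level before this adjustment is 16 < 18, so +3): 16 + 3 = 19.
R2 applies: 19 + 1 = 20.
R3 applies: 20 + 2 = 22.
R4 applies: 22 + 3 = 25.
R5 applies (level before this adjustment is 25 ≥ 18, so +4): 25 + 4 = 29.
Level 29 exceeds the maximum of 24; capped at 24.
Final offense level: 24.
Criminal history: 1 prior point → Category Minimal (0-5).
Level 24 falls in the 19-24 band.
Grid: Level 19-24 × Category Minimal = 24-29 months.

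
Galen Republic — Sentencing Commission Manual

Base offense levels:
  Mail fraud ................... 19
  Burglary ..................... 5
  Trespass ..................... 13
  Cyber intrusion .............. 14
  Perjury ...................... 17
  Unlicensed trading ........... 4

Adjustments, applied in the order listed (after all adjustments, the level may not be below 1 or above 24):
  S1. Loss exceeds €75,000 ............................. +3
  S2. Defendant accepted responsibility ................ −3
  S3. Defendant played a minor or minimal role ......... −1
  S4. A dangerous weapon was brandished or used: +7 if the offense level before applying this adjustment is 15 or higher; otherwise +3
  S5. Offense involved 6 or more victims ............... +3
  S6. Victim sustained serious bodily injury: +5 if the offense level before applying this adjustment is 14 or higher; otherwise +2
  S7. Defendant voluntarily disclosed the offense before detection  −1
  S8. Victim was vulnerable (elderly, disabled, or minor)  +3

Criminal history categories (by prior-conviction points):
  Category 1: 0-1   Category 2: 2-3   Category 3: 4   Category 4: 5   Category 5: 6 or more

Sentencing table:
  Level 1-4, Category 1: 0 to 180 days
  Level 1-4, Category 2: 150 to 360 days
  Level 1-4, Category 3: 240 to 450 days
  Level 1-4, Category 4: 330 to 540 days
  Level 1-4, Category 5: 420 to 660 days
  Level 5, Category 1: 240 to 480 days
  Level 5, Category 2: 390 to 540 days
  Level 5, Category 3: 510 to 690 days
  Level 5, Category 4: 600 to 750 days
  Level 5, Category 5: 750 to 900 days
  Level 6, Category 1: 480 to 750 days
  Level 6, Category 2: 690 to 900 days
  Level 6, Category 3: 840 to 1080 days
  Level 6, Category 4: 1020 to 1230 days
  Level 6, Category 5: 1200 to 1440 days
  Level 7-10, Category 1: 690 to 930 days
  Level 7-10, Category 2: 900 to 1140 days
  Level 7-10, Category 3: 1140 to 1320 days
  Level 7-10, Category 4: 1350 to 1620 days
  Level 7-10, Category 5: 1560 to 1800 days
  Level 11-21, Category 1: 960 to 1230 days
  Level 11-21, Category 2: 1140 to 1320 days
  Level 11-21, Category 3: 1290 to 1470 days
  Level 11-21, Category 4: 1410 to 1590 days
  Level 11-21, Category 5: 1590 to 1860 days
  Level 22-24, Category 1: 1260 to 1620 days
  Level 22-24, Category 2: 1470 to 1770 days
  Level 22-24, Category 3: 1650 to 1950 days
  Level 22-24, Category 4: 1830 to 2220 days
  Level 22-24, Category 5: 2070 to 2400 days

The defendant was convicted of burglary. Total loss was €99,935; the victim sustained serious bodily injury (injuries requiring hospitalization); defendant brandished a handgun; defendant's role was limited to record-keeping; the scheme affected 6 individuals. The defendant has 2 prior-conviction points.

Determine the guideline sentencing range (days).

1140-1320 days

Base offense level for burglary: 5.
S1 applies: 5 + 3 = 8.
S2 does not apply.
S3 applies: 8 − 1 = 7.
S4 applies (level before this adjustment is 7 < 15, so +3): 7 + 3 = 10.
S5 applies: 10 + 3 = 13.
S6 applies (level before this adjustment is 13 < 14, so +2): 13 + 2 = 15.
S8 does not apply.
Final offense level: 15.
Criminal history: 2 prior points → Category 2 (2-3).
Level 15 falls in the 11-21 band.
Grid: Level 11-21 × Category 2 = 1140-1320 days.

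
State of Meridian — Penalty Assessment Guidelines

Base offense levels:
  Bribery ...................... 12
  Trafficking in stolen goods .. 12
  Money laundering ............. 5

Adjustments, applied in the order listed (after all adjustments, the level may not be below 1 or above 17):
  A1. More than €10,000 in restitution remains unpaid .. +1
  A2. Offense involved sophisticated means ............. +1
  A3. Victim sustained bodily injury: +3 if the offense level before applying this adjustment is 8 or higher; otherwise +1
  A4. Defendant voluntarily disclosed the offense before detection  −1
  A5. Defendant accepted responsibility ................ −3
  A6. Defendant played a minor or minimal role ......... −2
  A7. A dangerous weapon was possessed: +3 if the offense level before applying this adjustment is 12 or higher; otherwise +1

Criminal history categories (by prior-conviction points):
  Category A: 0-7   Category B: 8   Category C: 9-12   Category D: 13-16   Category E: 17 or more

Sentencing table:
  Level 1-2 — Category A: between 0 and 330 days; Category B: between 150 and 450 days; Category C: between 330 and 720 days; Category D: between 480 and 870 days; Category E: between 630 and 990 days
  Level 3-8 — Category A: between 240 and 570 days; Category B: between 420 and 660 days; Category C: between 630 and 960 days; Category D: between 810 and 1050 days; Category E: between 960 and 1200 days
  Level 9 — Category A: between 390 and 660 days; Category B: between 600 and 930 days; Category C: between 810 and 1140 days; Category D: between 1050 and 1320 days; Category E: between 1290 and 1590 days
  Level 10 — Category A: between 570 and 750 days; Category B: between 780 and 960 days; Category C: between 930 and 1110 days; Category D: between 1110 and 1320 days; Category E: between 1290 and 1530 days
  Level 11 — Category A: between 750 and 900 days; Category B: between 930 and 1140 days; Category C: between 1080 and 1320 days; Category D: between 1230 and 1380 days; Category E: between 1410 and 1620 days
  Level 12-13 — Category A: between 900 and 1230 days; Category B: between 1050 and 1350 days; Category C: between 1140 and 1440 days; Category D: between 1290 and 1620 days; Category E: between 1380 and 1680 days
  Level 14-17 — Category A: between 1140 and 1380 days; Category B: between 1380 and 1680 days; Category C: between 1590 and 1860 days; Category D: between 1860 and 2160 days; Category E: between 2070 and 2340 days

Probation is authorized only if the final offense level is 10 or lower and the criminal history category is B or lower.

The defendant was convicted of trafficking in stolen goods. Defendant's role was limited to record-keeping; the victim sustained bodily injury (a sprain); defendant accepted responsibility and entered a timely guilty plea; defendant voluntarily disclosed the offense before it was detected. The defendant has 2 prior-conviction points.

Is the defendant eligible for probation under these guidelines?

Yes

Base offense level for trafficking in stolen goods: 12.
A1 does not apply.
A3 applies (level before this adjustment is 12 ≥ 8, so +3): 12 + 3 = 15.
A4 applies: 15 − 1 = 14.
A5 applies: 14 − 3 = 11.
A6 applies: 11 − 2 = 9.
Final offense level: 9.
Criminal history: 2 prior points → Category A (0-7).
Level 9 falls in the 9 band.
Grid: Level 9 × Category A = 390-660 days.
Probation check: level 9 ≤ 10 and category A ≤ B → eligible.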